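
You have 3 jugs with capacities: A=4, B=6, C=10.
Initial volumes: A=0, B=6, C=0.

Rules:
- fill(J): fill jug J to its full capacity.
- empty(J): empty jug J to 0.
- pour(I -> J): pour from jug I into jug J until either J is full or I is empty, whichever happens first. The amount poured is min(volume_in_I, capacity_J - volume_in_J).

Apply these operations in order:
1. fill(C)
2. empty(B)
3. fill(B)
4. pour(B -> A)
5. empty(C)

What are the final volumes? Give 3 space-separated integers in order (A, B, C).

Step 1: fill(C) -> (A=0 B=6 C=10)
Step 2: empty(B) -> (A=0 B=0 C=10)
Step 3: fill(B) -> (A=0 B=6 C=10)
Step 4: pour(B -> A) -> (A=4 B=2 C=10)
Step 5: empty(C) -> (A=4 B=2 C=0)

Answer: 4 2 0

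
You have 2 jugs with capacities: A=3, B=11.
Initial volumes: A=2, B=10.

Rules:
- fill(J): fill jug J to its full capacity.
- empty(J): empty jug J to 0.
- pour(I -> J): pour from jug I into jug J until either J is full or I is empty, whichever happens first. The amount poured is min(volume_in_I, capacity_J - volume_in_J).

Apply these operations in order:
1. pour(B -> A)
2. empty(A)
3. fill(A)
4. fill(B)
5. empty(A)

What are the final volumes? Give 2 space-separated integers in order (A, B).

Step 1: pour(B -> A) -> (A=3 B=9)
Step 2: empty(A) -> (A=0 B=9)
Step 3: fill(A) -> (A=3 B=9)
Step 4: fill(B) -> (A=3 B=11)
Step 5: empty(A) -> (A=0 B=11)

Answer: 0 11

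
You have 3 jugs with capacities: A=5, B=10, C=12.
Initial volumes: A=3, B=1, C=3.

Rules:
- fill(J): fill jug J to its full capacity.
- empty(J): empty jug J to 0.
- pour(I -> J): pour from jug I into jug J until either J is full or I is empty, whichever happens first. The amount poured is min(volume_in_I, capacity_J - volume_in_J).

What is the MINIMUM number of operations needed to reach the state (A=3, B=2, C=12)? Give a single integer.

Answer: 3

Derivation:
BFS from (A=3, B=1, C=3). One shortest path:
  1. pour(B -> C) -> (A=3 B=0 C=4)
  2. fill(B) -> (A=3 B=10 C=4)
  3. pour(B -> C) -> (A=3 B=2 C=12)
Reached target in 3 moves.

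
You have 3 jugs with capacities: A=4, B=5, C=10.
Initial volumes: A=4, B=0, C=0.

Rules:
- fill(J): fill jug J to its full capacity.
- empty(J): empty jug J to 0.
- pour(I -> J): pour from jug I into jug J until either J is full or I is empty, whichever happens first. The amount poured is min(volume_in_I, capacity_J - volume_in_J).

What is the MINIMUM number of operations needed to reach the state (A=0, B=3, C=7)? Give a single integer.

Answer: 8

Derivation:
BFS from (A=4, B=0, C=0). One shortest path:
  1. empty(A) -> (A=0 B=0 C=0)
  2. fill(C) -> (A=0 B=0 C=10)
  3. pour(C -> A) -> (A=4 B=0 C=6)
  4. pour(A -> B) -> (A=0 B=4 C=6)
  5. pour(C -> A) -> (A=4 B=4 C=2)
  6. pour(A -> B) -> (A=3 B=5 C=2)
  7. pour(B -> C) -> (A=3 B=0 C=7)
  8. pour(A -> B) -> (A=0 B=3 C=7)
Reached target in 8 moves.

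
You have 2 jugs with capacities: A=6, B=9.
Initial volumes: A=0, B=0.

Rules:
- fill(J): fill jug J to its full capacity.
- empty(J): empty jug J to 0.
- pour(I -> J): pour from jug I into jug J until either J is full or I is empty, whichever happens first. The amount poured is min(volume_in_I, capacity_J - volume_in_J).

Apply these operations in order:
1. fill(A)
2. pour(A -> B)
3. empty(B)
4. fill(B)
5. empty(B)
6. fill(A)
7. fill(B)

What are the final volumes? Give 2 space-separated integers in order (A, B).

Answer: 6 9

Derivation:
Step 1: fill(A) -> (A=6 B=0)
Step 2: pour(A -> B) -> (A=0 B=6)
Step 3: empty(B) -> (A=0 B=0)
Step 4: fill(B) -> (A=0 B=9)
Step 5: empty(B) -> (A=0 B=0)
Step 6: fill(A) -> (A=6 B=0)
Step 7: fill(B) -> (A=6 B=9)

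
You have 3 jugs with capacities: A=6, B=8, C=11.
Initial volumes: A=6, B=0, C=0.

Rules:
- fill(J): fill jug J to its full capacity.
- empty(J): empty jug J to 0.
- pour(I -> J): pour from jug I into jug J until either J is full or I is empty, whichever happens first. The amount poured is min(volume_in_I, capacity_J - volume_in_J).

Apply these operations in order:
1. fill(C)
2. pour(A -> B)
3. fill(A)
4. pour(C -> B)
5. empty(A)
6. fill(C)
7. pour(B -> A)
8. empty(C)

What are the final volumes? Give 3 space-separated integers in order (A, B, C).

Step 1: fill(C) -> (A=6 B=0 C=11)
Step 2: pour(A -> B) -> (A=0 B=6 C=11)
Step 3: fill(A) -> (A=6 B=6 C=11)
Step 4: pour(C -> B) -> (A=6 B=8 C=9)
Step 5: empty(A) -> (A=0 B=8 C=9)
Step 6: fill(C) -> (A=0 B=8 C=11)
Step 7: pour(B -> A) -> (A=6 B=2 C=11)
Step 8: empty(C) -> (A=6 B=2 C=0)

Answer: 6 2 0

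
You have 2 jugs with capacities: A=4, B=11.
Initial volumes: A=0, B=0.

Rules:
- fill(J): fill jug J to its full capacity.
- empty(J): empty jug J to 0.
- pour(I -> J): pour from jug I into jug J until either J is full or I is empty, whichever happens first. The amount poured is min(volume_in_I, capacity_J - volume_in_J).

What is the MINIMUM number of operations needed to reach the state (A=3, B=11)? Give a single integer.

BFS from (A=0, B=0). One shortest path:
  1. fill(B) -> (A=0 B=11)
  2. pour(B -> A) -> (A=4 B=7)
  3. empty(A) -> (A=0 B=7)
  4. pour(B -> A) -> (A=4 B=3)
  5. empty(A) -> (A=0 B=3)
  6. pour(B -> A) -> (A=3 B=0)
  7. fill(B) -> (A=3 B=11)
Reached target in 7 moves.

Answer: 7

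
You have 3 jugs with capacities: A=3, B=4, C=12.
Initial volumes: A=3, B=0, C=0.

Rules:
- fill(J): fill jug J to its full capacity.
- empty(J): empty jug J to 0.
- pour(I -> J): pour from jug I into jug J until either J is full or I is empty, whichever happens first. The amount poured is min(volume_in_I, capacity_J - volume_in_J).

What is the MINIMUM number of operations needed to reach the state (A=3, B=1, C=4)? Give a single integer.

BFS from (A=3, B=0, C=0). One shortest path:
  1. empty(A) -> (A=0 B=0 C=0)
  2. fill(B) -> (A=0 B=4 C=0)
  3. pour(B -> C) -> (A=0 B=0 C=4)
  4. fill(B) -> (A=0 B=4 C=4)
  5. pour(B -> A) -> (A=3 B=1 C=4)
Reached target in 5 moves.

Answer: 5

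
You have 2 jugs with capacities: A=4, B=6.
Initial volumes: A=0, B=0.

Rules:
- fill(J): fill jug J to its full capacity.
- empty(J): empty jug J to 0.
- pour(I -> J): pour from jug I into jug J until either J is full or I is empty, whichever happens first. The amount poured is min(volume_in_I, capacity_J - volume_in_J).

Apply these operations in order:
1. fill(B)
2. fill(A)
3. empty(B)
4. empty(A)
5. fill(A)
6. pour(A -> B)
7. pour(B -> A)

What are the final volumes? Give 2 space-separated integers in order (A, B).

Step 1: fill(B) -> (A=0 B=6)
Step 2: fill(A) -> (A=4 B=6)
Step 3: empty(B) -> (A=4 B=0)
Step 4: empty(A) -> (A=0 B=0)
Step 5: fill(A) -> (A=4 B=0)
Step 6: pour(A -> B) -> (A=0 B=4)
Step 7: pour(B -> A) -> (A=4 B=0)

Answer: 4 0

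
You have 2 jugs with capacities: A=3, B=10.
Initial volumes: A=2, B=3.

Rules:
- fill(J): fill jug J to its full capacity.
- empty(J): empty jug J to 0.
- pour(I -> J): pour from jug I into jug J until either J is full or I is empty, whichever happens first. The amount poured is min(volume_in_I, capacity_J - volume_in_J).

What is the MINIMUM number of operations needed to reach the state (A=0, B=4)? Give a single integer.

Answer: 6

Derivation:
BFS from (A=2, B=3). One shortest path:
  1. empty(A) -> (A=0 B=3)
  2. fill(B) -> (A=0 B=10)
  3. pour(B -> A) -> (A=3 B=7)
  4. empty(A) -> (A=0 B=7)
  5. pour(B -> A) -> (A=3 B=4)
  6. empty(A) -> (A=0 B=4)
Reached target in 6 moves.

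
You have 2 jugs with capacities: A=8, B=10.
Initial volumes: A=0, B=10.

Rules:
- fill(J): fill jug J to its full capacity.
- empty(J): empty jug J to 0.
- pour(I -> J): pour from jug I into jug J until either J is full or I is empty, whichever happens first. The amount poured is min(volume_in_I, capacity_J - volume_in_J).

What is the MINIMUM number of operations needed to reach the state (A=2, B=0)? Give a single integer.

BFS from (A=0, B=10). One shortest path:
  1. pour(B -> A) -> (A=8 B=2)
  2. empty(A) -> (A=0 B=2)
  3. pour(B -> A) -> (A=2 B=0)
Reached target in 3 moves.

Answer: 3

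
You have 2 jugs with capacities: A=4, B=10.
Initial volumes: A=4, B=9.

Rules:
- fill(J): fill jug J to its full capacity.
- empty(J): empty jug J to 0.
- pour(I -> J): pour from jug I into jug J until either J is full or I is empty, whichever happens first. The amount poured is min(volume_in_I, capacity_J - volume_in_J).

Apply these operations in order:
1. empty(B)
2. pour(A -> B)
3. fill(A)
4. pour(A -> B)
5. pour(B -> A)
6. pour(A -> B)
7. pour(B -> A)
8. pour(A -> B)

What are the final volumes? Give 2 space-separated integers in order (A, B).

Answer: 0 8

Derivation:
Step 1: empty(B) -> (A=4 B=0)
Step 2: pour(A -> B) -> (A=0 B=4)
Step 3: fill(A) -> (A=4 B=4)
Step 4: pour(A -> B) -> (A=0 B=8)
Step 5: pour(B -> A) -> (A=4 B=4)
Step 6: pour(A -> B) -> (A=0 B=8)
Step 7: pour(B -> A) -> (A=4 B=4)
Step 8: pour(A -> B) -> (A=0 B=8)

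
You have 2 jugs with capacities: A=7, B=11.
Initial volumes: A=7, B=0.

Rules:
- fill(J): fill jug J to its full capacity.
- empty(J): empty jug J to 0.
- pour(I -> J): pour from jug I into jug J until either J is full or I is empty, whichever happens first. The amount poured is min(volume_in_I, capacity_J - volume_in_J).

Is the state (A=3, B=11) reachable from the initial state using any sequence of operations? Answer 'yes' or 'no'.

BFS from (A=7, B=0):
  1. pour(A -> B) -> (A=0 B=7)
  2. fill(A) -> (A=7 B=7)
  3. pour(A -> B) -> (A=3 B=11)
Target reached → yes.

Answer: yes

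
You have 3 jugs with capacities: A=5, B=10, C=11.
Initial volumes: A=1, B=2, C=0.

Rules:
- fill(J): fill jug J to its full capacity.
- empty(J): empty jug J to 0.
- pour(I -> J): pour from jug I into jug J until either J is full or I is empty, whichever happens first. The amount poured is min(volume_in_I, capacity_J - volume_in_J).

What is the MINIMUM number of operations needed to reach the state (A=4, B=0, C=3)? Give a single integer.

BFS from (A=1, B=2, C=0). One shortest path:
  1. fill(A) -> (A=5 B=2 C=0)
  2. pour(A -> C) -> (A=0 B=2 C=5)
  3. fill(A) -> (A=5 B=2 C=5)
  4. pour(A -> C) -> (A=0 B=2 C=10)
  5. fill(A) -> (A=5 B=2 C=10)
  6. pour(A -> C) -> (A=4 B=2 C=11)
  7. pour(C -> B) -> (A=4 B=10 C=3)
  8. empty(B) -> (A=4 B=0 C=3)
Reached target in 8 moves.

Answer: 8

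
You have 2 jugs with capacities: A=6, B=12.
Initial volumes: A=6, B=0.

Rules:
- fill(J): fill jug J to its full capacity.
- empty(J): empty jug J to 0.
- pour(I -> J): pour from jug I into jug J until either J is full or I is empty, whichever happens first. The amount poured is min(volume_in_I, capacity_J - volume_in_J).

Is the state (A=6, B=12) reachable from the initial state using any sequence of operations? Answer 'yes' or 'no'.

BFS from (A=6, B=0):
  1. fill(B) -> (A=6 B=12)
Target reached → yes.

Answer: yes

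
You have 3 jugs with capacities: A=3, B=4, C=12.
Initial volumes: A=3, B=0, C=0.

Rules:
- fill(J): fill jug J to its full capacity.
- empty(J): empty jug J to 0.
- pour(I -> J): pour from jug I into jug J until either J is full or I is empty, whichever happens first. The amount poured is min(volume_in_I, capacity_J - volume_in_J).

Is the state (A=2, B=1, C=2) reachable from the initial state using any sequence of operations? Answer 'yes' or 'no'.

Answer: no

Derivation:
BFS explored all 194 reachable states.
Reachable set includes: (0,0,0), (0,0,1), (0,0,2), (0,0,3), (0,0,4), (0,0,5), (0,0,6), (0,0,7), (0,0,8), (0,0,9), (0,0,10), (0,0,11) ...
Target (A=2, B=1, C=2) not in reachable set → no.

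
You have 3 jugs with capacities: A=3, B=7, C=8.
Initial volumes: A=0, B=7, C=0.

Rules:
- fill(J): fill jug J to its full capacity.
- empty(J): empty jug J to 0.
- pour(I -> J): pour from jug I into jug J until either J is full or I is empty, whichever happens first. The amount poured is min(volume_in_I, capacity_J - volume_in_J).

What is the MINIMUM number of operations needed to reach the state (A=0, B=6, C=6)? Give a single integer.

BFS from (A=0, B=7, C=0). One shortest path:
  1. fill(A) -> (A=3 B=7 C=0)
  2. pour(B -> C) -> (A=3 B=0 C=7)
  3. fill(B) -> (A=3 B=7 C=7)
  4. pour(B -> C) -> (A=3 B=6 C=8)
  5. empty(C) -> (A=3 B=6 C=0)
  6. pour(A -> C) -> (A=0 B=6 C=3)
  7. fill(A) -> (A=3 B=6 C=3)
  8. pour(A -> C) -> (A=0 B=6 C=6)
Reached target in 8 moves.

Answer: 8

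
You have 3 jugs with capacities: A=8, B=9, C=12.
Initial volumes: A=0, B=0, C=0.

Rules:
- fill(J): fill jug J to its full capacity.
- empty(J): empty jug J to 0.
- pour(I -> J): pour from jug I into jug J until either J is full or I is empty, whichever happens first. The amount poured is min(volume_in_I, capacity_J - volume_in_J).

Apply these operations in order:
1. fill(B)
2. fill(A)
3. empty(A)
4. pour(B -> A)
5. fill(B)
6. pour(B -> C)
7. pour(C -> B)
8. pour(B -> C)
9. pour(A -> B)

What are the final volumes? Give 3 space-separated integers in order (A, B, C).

Step 1: fill(B) -> (A=0 B=9 C=0)
Step 2: fill(A) -> (A=8 B=9 C=0)
Step 3: empty(A) -> (A=0 B=9 C=0)
Step 4: pour(B -> A) -> (A=8 B=1 C=0)
Step 5: fill(B) -> (A=8 B=9 C=0)
Step 6: pour(B -> C) -> (A=8 B=0 C=9)
Step 7: pour(C -> B) -> (A=8 B=9 C=0)
Step 8: pour(B -> C) -> (A=8 B=0 C=9)
Step 9: pour(A -> B) -> (A=0 B=8 C=9)

Answer: 0 8 9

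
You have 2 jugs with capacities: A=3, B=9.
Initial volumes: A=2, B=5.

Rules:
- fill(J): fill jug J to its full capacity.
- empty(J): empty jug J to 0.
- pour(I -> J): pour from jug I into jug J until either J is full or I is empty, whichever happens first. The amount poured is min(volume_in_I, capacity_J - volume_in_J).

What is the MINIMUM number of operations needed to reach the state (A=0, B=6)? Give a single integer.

BFS from (A=2, B=5). One shortest path:
  1. empty(A) -> (A=0 B=5)
  2. fill(B) -> (A=0 B=9)
  3. pour(B -> A) -> (A=3 B=6)
  4. empty(A) -> (A=0 B=6)
Reached target in 4 moves.

Answer: 4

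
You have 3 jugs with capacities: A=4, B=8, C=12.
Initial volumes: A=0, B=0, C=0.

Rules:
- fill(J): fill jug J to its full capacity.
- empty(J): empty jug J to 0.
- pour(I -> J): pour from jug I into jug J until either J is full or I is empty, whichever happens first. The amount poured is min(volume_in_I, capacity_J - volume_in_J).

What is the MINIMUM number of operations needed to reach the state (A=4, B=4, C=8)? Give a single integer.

BFS from (A=0, B=0, C=0). One shortest path:
  1. fill(A) -> (A=4 B=0 C=0)
  2. fill(C) -> (A=4 B=0 C=12)
  3. pour(A -> B) -> (A=0 B=4 C=12)
  4. pour(C -> A) -> (A=4 B=4 C=8)
Reached target in 4 moves.

Answer: 4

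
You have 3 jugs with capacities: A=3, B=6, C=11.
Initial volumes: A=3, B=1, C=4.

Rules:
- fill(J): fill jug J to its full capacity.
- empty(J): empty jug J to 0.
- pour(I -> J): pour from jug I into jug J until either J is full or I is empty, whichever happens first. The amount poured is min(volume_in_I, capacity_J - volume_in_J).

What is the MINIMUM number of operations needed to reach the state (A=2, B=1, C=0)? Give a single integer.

BFS from (A=3, B=1, C=4). One shortest path:
  1. pour(A -> C) -> (A=0 B=1 C=7)
  2. fill(A) -> (A=3 B=1 C=7)
  3. pour(A -> C) -> (A=0 B=1 C=10)
  4. fill(A) -> (A=3 B=1 C=10)
  5. pour(A -> C) -> (A=2 B=1 C=11)
  6. empty(C) -> (A=2 B=1 C=0)
Reached target in 6 moves.

Answer: 6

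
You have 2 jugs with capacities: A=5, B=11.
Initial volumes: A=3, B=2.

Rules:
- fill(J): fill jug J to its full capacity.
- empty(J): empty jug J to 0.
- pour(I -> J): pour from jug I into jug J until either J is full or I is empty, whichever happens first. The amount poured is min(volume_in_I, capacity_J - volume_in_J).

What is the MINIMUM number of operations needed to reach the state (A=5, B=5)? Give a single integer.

Answer: 2

Derivation:
BFS from (A=3, B=2). One shortest path:
  1. pour(A -> B) -> (A=0 B=5)
  2. fill(A) -> (A=5 B=5)
Reached target in 2 moves.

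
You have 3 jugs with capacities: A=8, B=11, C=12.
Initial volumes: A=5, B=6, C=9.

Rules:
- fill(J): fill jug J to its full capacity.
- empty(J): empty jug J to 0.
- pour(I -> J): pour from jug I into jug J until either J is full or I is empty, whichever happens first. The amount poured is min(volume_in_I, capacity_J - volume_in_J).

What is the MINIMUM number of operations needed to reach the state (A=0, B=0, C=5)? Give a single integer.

BFS from (A=5, B=6, C=9). One shortest path:
  1. empty(B) -> (A=5 B=0 C=9)
  2. empty(C) -> (A=5 B=0 C=0)
  3. pour(A -> C) -> (A=0 B=0 C=5)
Reached target in 3 moves.

Answer: 3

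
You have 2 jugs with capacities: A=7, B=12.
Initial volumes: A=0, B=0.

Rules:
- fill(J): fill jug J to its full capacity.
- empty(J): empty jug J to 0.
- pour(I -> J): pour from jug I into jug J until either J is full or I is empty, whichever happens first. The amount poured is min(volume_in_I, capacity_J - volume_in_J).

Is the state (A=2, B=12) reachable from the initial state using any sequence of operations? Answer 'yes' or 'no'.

BFS from (A=0, B=0):
  1. fill(A) -> (A=7 B=0)
  2. pour(A -> B) -> (A=0 B=7)
  3. fill(A) -> (A=7 B=7)
  4. pour(A -> B) -> (A=2 B=12)
Target reached → yes.

Answer: yes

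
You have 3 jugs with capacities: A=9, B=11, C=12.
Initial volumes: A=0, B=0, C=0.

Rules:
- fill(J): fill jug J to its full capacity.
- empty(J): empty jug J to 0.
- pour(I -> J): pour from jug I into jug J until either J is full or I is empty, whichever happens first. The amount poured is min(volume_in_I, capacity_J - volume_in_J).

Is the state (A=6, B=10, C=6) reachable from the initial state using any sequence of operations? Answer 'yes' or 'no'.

BFS explored all 680 reachable states.
Reachable set includes: (0,0,0), (0,0,1), (0,0,2), (0,0,3), (0,0,4), (0,0,5), (0,0,6), (0,0,7), (0,0,8), (0,0,9), (0,0,10), (0,0,11) ...
Target (A=6, B=10, C=6) not in reachable set → no.

Answer: no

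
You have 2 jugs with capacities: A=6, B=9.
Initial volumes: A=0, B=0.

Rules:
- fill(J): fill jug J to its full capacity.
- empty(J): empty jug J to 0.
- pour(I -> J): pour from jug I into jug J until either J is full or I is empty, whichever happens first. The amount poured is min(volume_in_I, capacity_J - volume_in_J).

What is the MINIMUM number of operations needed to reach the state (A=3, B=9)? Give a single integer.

Answer: 4

Derivation:
BFS from (A=0, B=0). One shortest path:
  1. fill(A) -> (A=6 B=0)
  2. pour(A -> B) -> (A=0 B=6)
  3. fill(A) -> (A=6 B=6)
  4. pour(A -> B) -> (A=3 B=9)
Reached target in 4 moves.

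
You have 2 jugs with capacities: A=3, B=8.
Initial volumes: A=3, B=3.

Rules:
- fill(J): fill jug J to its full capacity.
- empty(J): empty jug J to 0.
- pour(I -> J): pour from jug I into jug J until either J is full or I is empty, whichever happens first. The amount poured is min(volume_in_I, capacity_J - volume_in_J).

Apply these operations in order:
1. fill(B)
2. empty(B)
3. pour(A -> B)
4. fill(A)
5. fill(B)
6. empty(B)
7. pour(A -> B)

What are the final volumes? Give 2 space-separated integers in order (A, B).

Step 1: fill(B) -> (A=3 B=8)
Step 2: empty(B) -> (A=3 B=0)
Step 3: pour(A -> B) -> (A=0 B=3)
Step 4: fill(A) -> (A=3 B=3)
Step 5: fill(B) -> (A=3 B=8)
Step 6: empty(B) -> (A=3 B=0)
Step 7: pour(A -> B) -> (A=0 B=3)

Answer: 0 3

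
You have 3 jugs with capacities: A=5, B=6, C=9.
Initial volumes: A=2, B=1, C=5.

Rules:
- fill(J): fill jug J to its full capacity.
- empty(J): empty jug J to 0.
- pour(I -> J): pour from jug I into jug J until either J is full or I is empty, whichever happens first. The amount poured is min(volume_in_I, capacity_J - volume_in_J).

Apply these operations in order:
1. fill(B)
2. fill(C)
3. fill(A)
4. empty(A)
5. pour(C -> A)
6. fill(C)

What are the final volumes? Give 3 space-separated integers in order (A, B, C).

Step 1: fill(B) -> (A=2 B=6 C=5)
Step 2: fill(C) -> (A=2 B=6 C=9)
Step 3: fill(A) -> (A=5 B=6 C=9)
Step 4: empty(A) -> (A=0 B=6 C=9)
Step 5: pour(C -> A) -> (A=5 B=6 C=4)
Step 6: fill(C) -> (A=5 B=6 C=9)

Answer: 5 6 9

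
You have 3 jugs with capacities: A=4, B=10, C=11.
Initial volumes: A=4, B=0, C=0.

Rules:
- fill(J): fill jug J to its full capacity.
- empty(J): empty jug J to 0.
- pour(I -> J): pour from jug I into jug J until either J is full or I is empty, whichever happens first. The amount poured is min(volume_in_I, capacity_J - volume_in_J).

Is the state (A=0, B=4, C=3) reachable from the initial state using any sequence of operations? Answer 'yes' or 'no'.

Answer: yes

Derivation:
BFS from (A=4, B=0, C=0):
  1. empty(A) -> (A=0 B=0 C=0)
  2. fill(C) -> (A=0 B=0 C=11)
  3. pour(C -> A) -> (A=4 B=0 C=7)
  4. empty(A) -> (A=0 B=0 C=7)
  5. pour(C -> A) -> (A=4 B=0 C=3)
  6. pour(A -> B) -> (A=0 B=4 C=3)
Target reached → yes.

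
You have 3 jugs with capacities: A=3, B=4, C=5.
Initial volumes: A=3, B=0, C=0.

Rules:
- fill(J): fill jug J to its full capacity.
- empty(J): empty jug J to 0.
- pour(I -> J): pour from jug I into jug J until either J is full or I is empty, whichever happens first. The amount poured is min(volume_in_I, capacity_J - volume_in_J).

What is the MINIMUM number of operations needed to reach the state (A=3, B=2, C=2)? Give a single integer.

Answer: 4

Derivation:
BFS from (A=3, B=0, C=0). One shortest path:
  1. fill(B) -> (A=3 B=4 C=0)
  2. pour(A -> C) -> (A=0 B=4 C=3)
  3. pour(B -> C) -> (A=0 B=2 C=5)
  4. pour(C -> A) -> (A=3 B=2 C=2)
Reached target in 4 moves.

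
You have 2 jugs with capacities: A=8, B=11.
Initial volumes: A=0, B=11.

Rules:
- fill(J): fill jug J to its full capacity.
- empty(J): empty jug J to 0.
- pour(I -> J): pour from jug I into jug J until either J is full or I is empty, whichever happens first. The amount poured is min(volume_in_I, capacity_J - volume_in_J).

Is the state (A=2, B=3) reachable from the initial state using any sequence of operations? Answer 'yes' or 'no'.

BFS explored all 38 reachable states.
Reachable set includes: (0,0), (0,1), (0,2), (0,3), (0,4), (0,5), (0,6), (0,7), (0,8), (0,9), (0,10), (0,11) ...
Target (A=2, B=3) not in reachable set → no.

Answer: no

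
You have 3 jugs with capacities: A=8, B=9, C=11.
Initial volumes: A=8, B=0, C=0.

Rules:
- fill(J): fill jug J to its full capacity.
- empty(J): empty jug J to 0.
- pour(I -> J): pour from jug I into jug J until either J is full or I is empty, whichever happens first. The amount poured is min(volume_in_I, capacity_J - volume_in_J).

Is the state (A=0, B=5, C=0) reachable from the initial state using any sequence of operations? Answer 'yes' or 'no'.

Answer: yes

Derivation:
BFS from (A=8, B=0, C=0):
  1. pour(A -> B) -> (A=0 B=8 C=0)
  2. fill(A) -> (A=8 B=8 C=0)
  3. pour(A -> C) -> (A=0 B=8 C=8)
  4. pour(B -> C) -> (A=0 B=5 C=11)
  5. empty(C) -> (A=0 B=5 C=0)
Target reached → yes.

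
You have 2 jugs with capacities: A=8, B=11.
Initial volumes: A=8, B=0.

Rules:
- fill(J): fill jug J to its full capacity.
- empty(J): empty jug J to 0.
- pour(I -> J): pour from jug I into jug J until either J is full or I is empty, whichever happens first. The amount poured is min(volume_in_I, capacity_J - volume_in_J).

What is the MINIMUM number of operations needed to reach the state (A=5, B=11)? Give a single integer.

Answer: 3

Derivation:
BFS from (A=8, B=0). One shortest path:
  1. pour(A -> B) -> (A=0 B=8)
  2. fill(A) -> (A=8 B=8)
  3. pour(A -> B) -> (A=5 B=11)
Reached target in 3 moves.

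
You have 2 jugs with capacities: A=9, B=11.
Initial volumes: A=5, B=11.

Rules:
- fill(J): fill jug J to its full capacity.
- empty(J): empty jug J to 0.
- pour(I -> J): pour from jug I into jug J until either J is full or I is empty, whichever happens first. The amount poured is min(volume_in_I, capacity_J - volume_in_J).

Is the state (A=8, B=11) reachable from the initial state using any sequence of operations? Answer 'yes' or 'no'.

BFS from (A=5, B=11):
  1. empty(B) -> (A=5 B=0)
  2. pour(A -> B) -> (A=0 B=5)
  3. fill(A) -> (A=9 B=5)
  4. pour(A -> B) -> (A=3 B=11)
  5. empty(B) -> (A=3 B=0)
  6. pour(A -> B) -> (A=0 B=3)
  7. fill(A) -> (A=9 B=3)
  8. pour(A -> B) -> (A=1 B=11)
  9. empty(B) -> (A=1 B=0)
  10. pour(A -> B) -> (A=0 B=1)
  11. fill(A) -> (A=9 B=1)
  12. pour(A -> B) -> (A=0 B=10)
  13. fill(A) -> (A=9 B=10)
  14. pour(A -> B) -> (A=8 B=11)
Target reached → yes.

Answer: yes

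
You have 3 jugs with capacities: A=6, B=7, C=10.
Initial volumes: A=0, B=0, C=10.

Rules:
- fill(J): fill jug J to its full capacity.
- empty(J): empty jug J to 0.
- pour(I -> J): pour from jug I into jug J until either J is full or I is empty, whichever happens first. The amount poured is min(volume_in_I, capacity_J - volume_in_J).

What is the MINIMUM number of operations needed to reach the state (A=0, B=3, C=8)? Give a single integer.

BFS from (A=0, B=0, C=10). One shortest path:
  1. pour(C -> A) -> (A=6 B=0 C=4)
  2. pour(A -> B) -> (A=0 B=6 C=4)
  3. pour(C -> A) -> (A=4 B=6 C=0)
  4. pour(B -> C) -> (A=4 B=0 C=6)
  5. fill(B) -> (A=4 B=7 C=6)
  6. pour(B -> C) -> (A=4 B=3 C=10)
  7. pour(C -> A) -> (A=6 B=3 C=8)
  8. empty(A) -> (A=0 B=3 C=8)
Reached target in 8 moves.

Answer: 8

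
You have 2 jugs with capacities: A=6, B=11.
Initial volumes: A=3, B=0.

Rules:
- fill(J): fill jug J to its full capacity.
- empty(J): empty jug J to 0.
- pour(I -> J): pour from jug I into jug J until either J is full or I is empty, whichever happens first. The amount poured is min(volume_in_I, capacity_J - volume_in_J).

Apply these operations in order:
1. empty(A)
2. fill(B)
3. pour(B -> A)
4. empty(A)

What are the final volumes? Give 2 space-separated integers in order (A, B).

Step 1: empty(A) -> (A=0 B=0)
Step 2: fill(B) -> (A=0 B=11)
Step 3: pour(B -> A) -> (A=6 B=5)
Step 4: empty(A) -> (A=0 B=5)

Answer: 0 5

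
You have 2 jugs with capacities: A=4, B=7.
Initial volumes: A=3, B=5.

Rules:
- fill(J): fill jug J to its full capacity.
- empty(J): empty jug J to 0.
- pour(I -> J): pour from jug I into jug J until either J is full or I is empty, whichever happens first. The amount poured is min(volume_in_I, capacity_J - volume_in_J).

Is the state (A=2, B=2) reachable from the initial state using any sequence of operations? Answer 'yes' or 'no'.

BFS explored all 23 reachable states.
Reachable set includes: (0,0), (0,1), (0,2), (0,3), (0,4), (0,5), (0,6), (0,7), (1,0), (1,7), (2,0), (2,7) ...
Target (A=2, B=2) not in reachable set → no.

Answer: no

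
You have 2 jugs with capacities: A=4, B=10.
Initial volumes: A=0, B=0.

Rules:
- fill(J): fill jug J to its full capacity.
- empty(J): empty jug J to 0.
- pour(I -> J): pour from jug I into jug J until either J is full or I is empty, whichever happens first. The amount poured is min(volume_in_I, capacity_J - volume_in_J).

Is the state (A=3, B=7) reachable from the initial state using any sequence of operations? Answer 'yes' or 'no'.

BFS explored all 14 reachable states.
Reachable set includes: (0,0), (0,2), (0,4), (0,6), (0,8), (0,10), (2,0), (2,10), (4,0), (4,2), (4,4), (4,6) ...
Target (A=3, B=7) not in reachable set → no.

Answer: no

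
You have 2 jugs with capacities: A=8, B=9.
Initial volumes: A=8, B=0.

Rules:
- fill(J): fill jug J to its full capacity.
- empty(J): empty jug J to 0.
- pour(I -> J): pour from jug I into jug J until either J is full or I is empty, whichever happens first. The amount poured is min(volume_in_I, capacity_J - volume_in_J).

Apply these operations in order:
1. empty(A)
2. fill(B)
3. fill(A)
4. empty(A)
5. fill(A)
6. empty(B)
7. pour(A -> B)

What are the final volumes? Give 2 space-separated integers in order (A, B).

Answer: 0 8

Derivation:
Step 1: empty(A) -> (A=0 B=0)
Step 2: fill(B) -> (A=0 B=9)
Step 3: fill(A) -> (A=8 B=9)
Step 4: empty(A) -> (A=0 B=9)
Step 5: fill(A) -> (A=8 B=9)
Step 6: empty(B) -> (A=8 B=0)
Step 7: pour(A -> B) -> (A=0 B=8)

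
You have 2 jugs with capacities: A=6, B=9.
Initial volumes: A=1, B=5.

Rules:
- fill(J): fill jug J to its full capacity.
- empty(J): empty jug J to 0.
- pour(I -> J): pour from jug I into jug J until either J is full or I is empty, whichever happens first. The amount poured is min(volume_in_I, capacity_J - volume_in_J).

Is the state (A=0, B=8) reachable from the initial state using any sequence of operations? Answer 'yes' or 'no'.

BFS from (A=1, B=5):
  1. empty(A) -> (A=0 B=5)
  2. pour(B -> A) -> (A=5 B=0)
  3. fill(B) -> (A=5 B=9)
  4. pour(B -> A) -> (A=6 B=8)
  5. empty(A) -> (A=0 B=8)
Target reached → yes.

Answer: yes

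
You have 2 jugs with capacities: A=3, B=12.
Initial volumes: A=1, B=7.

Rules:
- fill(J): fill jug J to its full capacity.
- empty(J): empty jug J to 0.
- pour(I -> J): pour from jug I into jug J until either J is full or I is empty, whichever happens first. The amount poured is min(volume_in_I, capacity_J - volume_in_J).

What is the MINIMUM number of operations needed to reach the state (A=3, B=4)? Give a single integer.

Answer: 2

Derivation:
BFS from (A=1, B=7). One shortest path:
  1. empty(A) -> (A=0 B=7)
  2. pour(B -> A) -> (A=3 B=4)
Reached target in 2 moves.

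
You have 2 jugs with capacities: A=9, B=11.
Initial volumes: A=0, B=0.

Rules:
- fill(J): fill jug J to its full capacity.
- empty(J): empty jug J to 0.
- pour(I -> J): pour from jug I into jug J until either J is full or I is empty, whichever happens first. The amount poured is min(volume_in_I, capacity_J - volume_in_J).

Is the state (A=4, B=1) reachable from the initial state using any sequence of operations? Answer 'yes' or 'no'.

Answer: no

Derivation:
BFS explored all 40 reachable states.
Reachable set includes: (0,0), (0,1), (0,2), (0,3), (0,4), (0,5), (0,6), (0,7), (0,8), (0,9), (0,10), (0,11) ...
Target (A=4, B=1) not in reachable set → no.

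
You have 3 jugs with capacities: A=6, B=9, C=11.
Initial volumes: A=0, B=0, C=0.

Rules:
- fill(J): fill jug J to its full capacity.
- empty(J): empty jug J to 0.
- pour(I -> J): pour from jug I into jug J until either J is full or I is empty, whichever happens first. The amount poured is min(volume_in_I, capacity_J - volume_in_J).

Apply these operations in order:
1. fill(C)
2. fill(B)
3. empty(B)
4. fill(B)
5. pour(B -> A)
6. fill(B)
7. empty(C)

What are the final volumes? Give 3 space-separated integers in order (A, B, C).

Answer: 6 9 0

Derivation:
Step 1: fill(C) -> (A=0 B=0 C=11)
Step 2: fill(B) -> (A=0 B=9 C=11)
Step 3: empty(B) -> (A=0 B=0 C=11)
Step 4: fill(B) -> (A=0 B=9 C=11)
Step 5: pour(B -> A) -> (A=6 B=3 C=11)
Step 6: fill(B) -> (A=6 B=9 C=11)
Step 7: empty(C) -> (A=6 B=9 C=0)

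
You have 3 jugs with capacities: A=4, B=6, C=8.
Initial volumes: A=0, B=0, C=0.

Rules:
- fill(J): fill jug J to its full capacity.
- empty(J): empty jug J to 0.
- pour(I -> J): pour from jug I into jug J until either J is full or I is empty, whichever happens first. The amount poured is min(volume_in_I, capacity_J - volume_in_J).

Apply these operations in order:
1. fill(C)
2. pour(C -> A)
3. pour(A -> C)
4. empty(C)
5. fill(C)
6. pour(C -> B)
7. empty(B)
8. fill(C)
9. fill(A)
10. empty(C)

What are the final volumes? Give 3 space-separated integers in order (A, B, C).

Answer: 4 0 0

Derivation:
Step 1: fill(C) -> (A=0 B=0 C=8)
Step 2: pour(C -> A) -> (A=4 B=0 C=4)
Step 3: pour(A -> C) -> (A=0 B=0 C=8)
Step 4: empty(C) -> (A=0 B=0 C=0)
Step 5: fill(C) -> (A=0 B=0 C=8)
Step 6: pour(C -> B) -> (A=0 B=6 C=2)
Step 7: empty(B) -> (A=0 B=0 C=2)
Step 8: fill(C) -> (A=0 B=0 C=8)
Step 9: fill(A) -> (A=4 B=0 C=8)
Step 10: empty(C) -> (A=4 B=0 C=0)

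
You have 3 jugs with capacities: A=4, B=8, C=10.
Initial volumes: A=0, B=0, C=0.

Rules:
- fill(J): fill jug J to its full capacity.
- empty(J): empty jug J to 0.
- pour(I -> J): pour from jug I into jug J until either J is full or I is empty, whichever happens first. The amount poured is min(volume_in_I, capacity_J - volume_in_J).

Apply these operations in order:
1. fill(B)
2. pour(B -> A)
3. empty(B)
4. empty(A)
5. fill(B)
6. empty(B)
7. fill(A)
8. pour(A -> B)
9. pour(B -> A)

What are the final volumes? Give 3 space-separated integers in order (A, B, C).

Step 1: fill(B) -> (A=0 B=8 C=0)
Step 2: pour(B -> A) -> (A=4 B=4 C=0)
Step 3: empty(B) -> (A=4 B=0 C=0)
Step 4: empty(A) -> (A=0 B=0 C=0)
Step 5: fill(B) -> (A=0 B=8 C=0)
Step 6: empty(B) -> (A=0 B=0 C=0)
Step 7: fill(A) -> (A=4 B=0 C=0)
Step 8: pour(A -> B) -> (A=0 B=4 C=0)
Step 9: pour(B -> A) -> (A=4 B=0 C=0)

Answer: 4 0 0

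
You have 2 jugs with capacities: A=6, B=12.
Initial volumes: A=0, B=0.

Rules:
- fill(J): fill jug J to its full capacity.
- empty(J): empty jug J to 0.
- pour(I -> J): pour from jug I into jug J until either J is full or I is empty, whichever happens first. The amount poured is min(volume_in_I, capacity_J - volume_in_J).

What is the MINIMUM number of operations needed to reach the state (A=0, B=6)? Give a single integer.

Answer: 2

Derivation:
BFS from (A=0, B=0). One shortest path:
  1. fill(A) -> (A=6 B=0)
  2. pour(A -> B) -> (A=0 B=6)
Reached target in 2 moves.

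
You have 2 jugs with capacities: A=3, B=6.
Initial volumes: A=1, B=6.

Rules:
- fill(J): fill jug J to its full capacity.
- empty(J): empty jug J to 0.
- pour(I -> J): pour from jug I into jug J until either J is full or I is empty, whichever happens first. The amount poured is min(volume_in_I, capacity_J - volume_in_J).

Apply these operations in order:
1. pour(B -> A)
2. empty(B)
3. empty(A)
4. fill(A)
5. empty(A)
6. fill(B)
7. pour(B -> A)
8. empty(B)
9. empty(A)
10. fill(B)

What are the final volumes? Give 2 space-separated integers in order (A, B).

Step 1: pour(B -> A) -> (A=3 B=4)
Step 2: empty(B) -> (A=3 B=0)
Step 3: empty(A) -> (A=0 B=0)
Step 4: fill(A) -> (A=3 B=0)
Step 5: empty(A) -> (A=0 B=0)
Step 6: fill(B) -> (A=0 B=6)
Step 7: pour(B -> A) -> (A=3 B=3)
Step 8: empty(B) -> (A=3 B=0)
Step 9: empty(A) -> (A=0 B=0)
Step 10: fill(B) -> (A=0 B=6)

Answer: 0 6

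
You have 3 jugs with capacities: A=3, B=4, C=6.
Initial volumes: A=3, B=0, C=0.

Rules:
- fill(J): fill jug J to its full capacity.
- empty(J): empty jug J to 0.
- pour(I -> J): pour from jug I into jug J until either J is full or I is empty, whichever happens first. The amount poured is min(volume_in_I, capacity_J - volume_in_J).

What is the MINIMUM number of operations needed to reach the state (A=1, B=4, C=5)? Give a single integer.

Answer: 6

Derivation:
BFS from (A=3, B=0, C=0). One shortest path:
  1. fill(B) -> (A=3 B=4 C=0)
  2. pour(B -> C) -> (A=3 B=0 C=4)
  3. pour(A -> B) -> (A=0 B=3 C=4)
  4. fill(A) -> (A=3 B=3 C=4)
  5. pour(A -> C) -> (A=1 B=3 C=6)
  6. pour(C -> B) -> (A=1 B=4 C=5)
Reached target in 6 moves.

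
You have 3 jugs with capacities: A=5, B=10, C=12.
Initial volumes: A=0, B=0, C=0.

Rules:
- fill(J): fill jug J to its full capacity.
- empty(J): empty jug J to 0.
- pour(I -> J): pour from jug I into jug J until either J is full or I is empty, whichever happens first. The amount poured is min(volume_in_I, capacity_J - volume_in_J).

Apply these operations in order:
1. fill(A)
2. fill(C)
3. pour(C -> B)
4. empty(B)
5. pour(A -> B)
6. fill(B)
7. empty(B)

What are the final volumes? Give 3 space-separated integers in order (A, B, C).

Answer: 0 0 2

Derivation:
Step 1: fill(A) -> (A=5 B=0 C=0)
Step 2: fill(C) -> (A=5 B=0 C=12)
Step 3: pour(C -> B) -> (A=5 B=10 C=2)
Step 4: empty(B) -> (A=5 B=0 C=2)
Step 5: pour(A -> B) -> (A=0 B=5 C=2)
Step 6: fill(B) -> (A=0 B=10 C=2)
Step 7: empty(B) -> (A=0 B=0 C=2)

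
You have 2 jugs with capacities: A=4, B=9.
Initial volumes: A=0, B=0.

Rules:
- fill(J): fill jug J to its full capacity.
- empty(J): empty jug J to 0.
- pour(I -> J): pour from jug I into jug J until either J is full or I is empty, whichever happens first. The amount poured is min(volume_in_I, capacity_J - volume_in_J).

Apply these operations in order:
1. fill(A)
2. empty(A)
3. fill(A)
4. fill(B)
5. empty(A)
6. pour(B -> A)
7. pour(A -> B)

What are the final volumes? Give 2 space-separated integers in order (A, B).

Step 1: fill(A) -> (A=4 B=0)
Step 2: empty(A) -> (A=0 B=0)
Step 3: fill(A) -> (A=4 B=0)
Step 4: fill(B) -> (A=4 B=9)
Step 5: empty(A) -> (A=0 B=9)
Step 6: pour(B -> A) -> (A=4 B=5)
Step 7: pour(A -> B) -> (A=0 B=9)

Answer: 0 9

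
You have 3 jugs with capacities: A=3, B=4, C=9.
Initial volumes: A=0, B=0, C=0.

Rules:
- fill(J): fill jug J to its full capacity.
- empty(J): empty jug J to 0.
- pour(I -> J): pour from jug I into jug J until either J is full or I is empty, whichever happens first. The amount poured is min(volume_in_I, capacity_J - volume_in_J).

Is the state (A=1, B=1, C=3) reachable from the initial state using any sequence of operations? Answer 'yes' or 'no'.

Answer: no

Derivation:
BFS explored all 152 reachable states.
Reachable set includes: (0,0,0), (0,0,1), (0,0,2), (0,0,3), (0,0,4), (0,0,5), (0,0,6), (0,0,7), (0,0,8), (0,0,9), (0,1,0), (0,1,1) ...
Target (A=1, B=1, C=3) not in reachable set → no.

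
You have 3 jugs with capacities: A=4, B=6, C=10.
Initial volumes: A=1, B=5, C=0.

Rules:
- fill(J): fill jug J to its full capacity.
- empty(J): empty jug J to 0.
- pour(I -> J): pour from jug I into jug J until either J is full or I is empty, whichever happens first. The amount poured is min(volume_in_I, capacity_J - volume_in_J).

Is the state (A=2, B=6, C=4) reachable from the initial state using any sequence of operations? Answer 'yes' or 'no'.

BFS from (A=1, B=5, C=0):
  1. pour(B -> A) -> (A=4 B=2 C=0)
  2. pour(A -> C) -> (A=0 B=2 C=4)
  3. pour(B -> A) -> (A=2 B=0 C=4)
  4. fill(B) -> (A=2 B=6 C=4)
Target reached → yes.

Answer: yes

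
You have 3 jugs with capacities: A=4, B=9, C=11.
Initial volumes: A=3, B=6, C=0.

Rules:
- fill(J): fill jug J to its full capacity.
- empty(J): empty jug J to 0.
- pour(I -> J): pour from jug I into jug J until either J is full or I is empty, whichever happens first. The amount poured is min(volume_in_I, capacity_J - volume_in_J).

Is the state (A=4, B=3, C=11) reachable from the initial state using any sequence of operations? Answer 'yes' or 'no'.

BFS from (A=3, B=6, C=0):
  1. empty(B) -> (A=3 B=0 C=0)
  2. fill(C) -> (A=3 B=0 C=11)
  3. pour(A -> B) -> (A=0 B=3 C=11)
  4. fill(A) -> (A=4 B=3 C=11)
Target reached → yes.

Answer: yes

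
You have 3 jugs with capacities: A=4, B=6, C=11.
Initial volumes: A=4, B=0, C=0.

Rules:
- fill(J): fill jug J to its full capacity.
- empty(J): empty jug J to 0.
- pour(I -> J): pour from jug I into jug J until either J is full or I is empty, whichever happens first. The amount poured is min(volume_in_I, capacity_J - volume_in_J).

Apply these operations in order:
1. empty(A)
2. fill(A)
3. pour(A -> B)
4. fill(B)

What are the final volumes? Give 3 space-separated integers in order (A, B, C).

Step 1: empty(A) -> (A=0 B=0 C=0)
Step 2: fill(A) -> (A=4 B=0 C=0)
Step 3: pour(A -> B) -> (A=0 B=4 C=0)
Step 4: fill(B) -> (A=0 B=6 C=0)

Answer: 0 6 0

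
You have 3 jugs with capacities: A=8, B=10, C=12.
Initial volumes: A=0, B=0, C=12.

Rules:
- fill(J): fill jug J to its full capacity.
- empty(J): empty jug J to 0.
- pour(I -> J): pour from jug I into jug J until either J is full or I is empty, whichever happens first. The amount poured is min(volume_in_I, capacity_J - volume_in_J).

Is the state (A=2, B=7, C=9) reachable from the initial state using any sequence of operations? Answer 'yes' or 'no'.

Answer: no

Derivation:
BFS explored all 150 reachable states.
Reachable set includes: (0,0,0), (0,0,2), (0,0,4), (0,0,6), (0,0,8), (0,0,10), (0,0,12), (0,2,0), (0,2,2), (0,2,4), (0,2,6), (0,2,8) ...
Target (A=2, B=7, C=9) not in reachable set → no.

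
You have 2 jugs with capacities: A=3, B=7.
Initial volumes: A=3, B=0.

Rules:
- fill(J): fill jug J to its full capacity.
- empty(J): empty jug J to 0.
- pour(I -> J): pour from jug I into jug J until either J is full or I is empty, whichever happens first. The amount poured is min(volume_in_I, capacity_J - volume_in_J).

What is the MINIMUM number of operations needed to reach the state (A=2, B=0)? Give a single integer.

Answer: 6

Derivation:
BFS from (A=3, B=0). One shortest path:
  1. pour(A -> B) -> (A=0 B=3)
  2. fill(A) -> (A=3 B=3)
  3. pour(A -> B) -> (A=0 B=6)
  4. fill(A) -> (A=3 B=6)
  5. pour(A -> B) -> (A=2 B=7)
  6. empty(B) -> (A=2 B=0)
Reached target in 6 moves.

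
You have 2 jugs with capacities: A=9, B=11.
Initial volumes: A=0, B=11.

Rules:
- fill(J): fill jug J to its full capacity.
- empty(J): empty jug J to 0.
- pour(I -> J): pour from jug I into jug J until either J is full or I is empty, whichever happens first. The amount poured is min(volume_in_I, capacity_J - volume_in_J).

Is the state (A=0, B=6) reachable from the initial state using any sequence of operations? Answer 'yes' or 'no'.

Answer: yes

Derivation:
BFS from (A=0, B=11):
  1. pour(B -> A) -> (A=9 B=2)
  2. empty(A) -> (A=0 B=2)
  3. pour(B -> A) -> (A=2 B=0)
  4. fill(B) -> (A=2 B=11)
  5. pour(B -> A) -> (A=9 B=4)
  6. empty(A) -> (A=0 B=4)
  7. pour(B -> A) -> (A=4 B=0)
  8. fill(B) -> (A=4 B=11)
  9. pour(B -> A) -> (A=9 B=6)
  10. empty(A) -> (A=0 B=6)
Target reached → yes.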